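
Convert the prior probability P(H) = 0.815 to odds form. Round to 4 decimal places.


P(not H) = 1 - 0.815 = 0.185
Odds = 0.815 / 0.185 = 4.4054

4.4054


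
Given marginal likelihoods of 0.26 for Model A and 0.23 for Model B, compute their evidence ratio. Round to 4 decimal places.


Ratio = ML(A) / ML(B) = 0.26/0.23
= 1.1304

1.1304


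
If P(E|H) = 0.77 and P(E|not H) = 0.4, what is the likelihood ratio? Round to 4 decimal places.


Likelihood ratio = P(E|H) / P(E|not H)
= 0.77 / 0.4
= 1.925

1.925


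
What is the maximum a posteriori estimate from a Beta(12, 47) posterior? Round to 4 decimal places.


The MAP estimate equals the mode of the distribution.
Mode of Beta(a,b) = (a-1)/(a+b-2)
= 11/57
= 0.193

0.193


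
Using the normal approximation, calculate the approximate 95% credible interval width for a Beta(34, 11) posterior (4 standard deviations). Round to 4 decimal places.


Var(Beta) = 34*11/(45^2 * 46) = 0.004
SD = 0.0634
Width ~ 4*SD = 0.2535

0.2535


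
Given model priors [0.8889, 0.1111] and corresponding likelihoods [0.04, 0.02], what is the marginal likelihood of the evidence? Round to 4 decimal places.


P(E) = sum_i P(M_i) P(E|M_i)
= 0.0356 + 0.0022
= 0.0378

0.0378


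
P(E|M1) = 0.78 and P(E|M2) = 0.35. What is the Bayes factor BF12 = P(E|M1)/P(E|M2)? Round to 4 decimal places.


Bayes factor BF12 = P(E|M1) / P(E|M2)
= 0.78 / 0.35
= 2.2286

2.2286


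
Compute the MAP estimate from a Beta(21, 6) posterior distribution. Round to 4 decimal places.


MAP = mode of Beta distribution
= (alpha - 1)/(alpha + beta - 2)
= (21-1)/(21+6-2)
= 20/25 = 0.8

0.8


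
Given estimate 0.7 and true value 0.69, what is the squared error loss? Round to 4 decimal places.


Squared error = (estimate - true)^2
Difference = 0.01
Loss = 0.01^2 = 0.0001

0.0001


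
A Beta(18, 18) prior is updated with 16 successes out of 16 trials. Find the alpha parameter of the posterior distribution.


In the Beta-Binomial conjugate update:
alpha_post = alpha_prior + successes
= 18 + 16
= 34

34


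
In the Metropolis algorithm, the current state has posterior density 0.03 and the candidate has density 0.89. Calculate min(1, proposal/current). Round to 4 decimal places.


Ratio = 0.89/0.03 = 29.6667
Acceptance probability = min(1, 29.6667)
= 1.0

1.0


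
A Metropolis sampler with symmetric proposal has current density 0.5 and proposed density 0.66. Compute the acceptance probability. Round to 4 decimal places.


For symmetric proposals, acceptance = min(1, pi(x*)/pi(x))
= min(1, 0.66/0.5)
= min(1, 1.32) = 1.0

1.0


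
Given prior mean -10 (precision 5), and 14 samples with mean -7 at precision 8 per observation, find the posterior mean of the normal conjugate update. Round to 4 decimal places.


The posterior mean is a precision-weighted average of prior and data.
Post. prec. = 5 + 112 = 117
Post. mean = (-50 + -784)/117 = -834/117 = -7.1282

-7.1282


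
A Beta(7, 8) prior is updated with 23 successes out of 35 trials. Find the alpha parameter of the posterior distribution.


In the Beta-Binomial conjugate update:
alpha_post = alpha_prior + successes
= 7 + 23
= 30

30


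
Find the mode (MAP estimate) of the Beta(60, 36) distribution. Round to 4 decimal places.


For Beta(a,b) with a,b > 1:
Mode = (a-1)/(a+b-2) = (60-1)/(96-2)
= 59/94 = 0.6277

0.6277


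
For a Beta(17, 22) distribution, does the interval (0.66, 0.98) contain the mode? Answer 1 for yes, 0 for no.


Mode of Beta(a,b) = (a-1)/(a+b-2)
= (17-1)/(17+22-2) = 0.4324
Check: 0.66 <= 0.4324 <= 0.98?
Result: 0

0


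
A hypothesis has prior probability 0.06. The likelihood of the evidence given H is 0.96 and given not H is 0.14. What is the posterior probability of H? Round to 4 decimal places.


Using Bayes' theorem:
P(E) = 0.06 * 0.96 + 0.94 * 0.14
P(E) = 0.1892
P(H|E) = (0.06 * 0.96) / 0.1892 = 0.3044

0.3044


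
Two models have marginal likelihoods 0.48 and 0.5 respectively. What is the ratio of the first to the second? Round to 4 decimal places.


Evidence ratio = 0.48 / 0.5
= 0.96

0.96


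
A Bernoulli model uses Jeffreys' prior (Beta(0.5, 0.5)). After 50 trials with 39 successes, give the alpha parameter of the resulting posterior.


Posterior = Beta(prior_alpha + successes, prior_beta + failures)
= Beta(0.5 + 39, 0.5 + 11)
Posterior alpha = 0.5 + k = 0.5 + 39 = 39.5

39.5


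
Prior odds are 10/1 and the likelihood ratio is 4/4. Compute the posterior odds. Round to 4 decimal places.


Posterior odds = prior odds * likelihood ratio
= (10/1) * (4/4)
= 40 / 4
= 10.0

10.0


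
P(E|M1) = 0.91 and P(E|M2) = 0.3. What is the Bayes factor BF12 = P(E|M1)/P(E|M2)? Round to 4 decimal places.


Bayes factor BF12 = P(E|M1) / P(E|M2)
= 0.91 / 0.3
= 3.0333

3.0333


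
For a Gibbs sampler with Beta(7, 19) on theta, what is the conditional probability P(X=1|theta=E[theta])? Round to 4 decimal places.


E[theta] = 7/(7+19) = 0.2692
P(X=1|theta) = theta = 0.2692

0.2692


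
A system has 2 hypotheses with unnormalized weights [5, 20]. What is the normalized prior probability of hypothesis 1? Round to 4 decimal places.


The normalized prior is the weight divided by the total.
Total weight = 25
P(H1) = 5 / 25 = 0.2

0.2


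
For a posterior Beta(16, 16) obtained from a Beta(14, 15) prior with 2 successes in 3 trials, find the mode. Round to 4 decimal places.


Mode = (alpha - 1) / (alpha + beta - 2)
= 15 / 30
= 0.5

0.5


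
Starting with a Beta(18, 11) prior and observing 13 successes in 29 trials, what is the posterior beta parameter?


Posterior beta = prior beta + failures
Failures = 29 - 13 = 16
beta_post = 11 + 16 = 27

27


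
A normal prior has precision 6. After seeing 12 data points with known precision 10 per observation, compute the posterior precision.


In the conjugate normal model, precisions add:
tau_posterior = tau_prior + n * tau_data
= 6 + 12*10 = 126

126


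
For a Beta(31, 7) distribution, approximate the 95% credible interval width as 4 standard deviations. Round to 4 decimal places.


Variance of Beta(a,b) = ab / ((a+b)^2 * (a+b+1))
= 31*7 / ((38)^2 * 39)
= 0.0039
SD = sqrt(0.0039) = 0.0621
Width = 4 * SD = 0.2483

0.2483


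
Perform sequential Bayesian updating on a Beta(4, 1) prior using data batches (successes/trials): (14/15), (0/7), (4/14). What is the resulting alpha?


Accumulate successes: 18
Posterior alpha = prior alpha + sum of successes
= 4 + 18 = 22

22


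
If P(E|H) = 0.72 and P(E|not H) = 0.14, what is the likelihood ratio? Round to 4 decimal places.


Likelihood ratio = P(E|H) / P(E|not H)
= 0.72 / 0.14
= 5.1429

5.1429


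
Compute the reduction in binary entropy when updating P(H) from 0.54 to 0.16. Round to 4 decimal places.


H_before = -p*log2(p) - (1-p)*log2(1-p) for p=0.54: 0.9954
H_after for p=0.16: 0.6343
Reduction = 0.9954 - 0.6343 = 0.3611

0.3611


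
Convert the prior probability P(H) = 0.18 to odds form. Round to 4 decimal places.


P(not H) = 1 - 0.18 = 0.82
Odds = 0.18 / 0.82 = 0.2195

0.2195


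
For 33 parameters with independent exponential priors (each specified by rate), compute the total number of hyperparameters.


A exponential prior has 1 hyperparameter per parameter.
Total = 33 * 1 = 33

33


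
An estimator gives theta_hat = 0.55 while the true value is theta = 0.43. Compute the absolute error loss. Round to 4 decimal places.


The absolute error loss is |theta_hat - theta|
= |0.55 - 0.43|
= 0.12

0.12


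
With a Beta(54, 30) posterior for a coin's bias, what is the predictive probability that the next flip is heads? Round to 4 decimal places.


The predictive probability equals the posterior mean.
P(next = heads) = alpha / (alpha + beta)
= 54 / 84 = 0.6429

0.6429


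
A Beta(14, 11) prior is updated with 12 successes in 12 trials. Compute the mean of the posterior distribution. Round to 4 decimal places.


After update: Beta(26, 11)
Mean = 26 / (26 + 11) = 26 / 37
= 0.7027

0.7027


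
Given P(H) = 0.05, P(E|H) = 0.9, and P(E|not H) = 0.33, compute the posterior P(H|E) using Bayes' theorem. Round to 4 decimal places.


By Bayes' theorem: P(H|E) = P(E|H)*P(H) / P(E)
P(E) = P(E|H)*P(H) + P(E|not H)*P(not H)
P(E) = 0.9*0.05 + 0.33*0.95 = 0.3585
P(H|E) = 0.9*0.05 / 0.3585 = 0.1255

0.1255


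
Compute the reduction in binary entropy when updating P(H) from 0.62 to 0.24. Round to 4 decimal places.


H_before = -p*log2(p) - (1-p)*log2(1-p) for p=0.62: 0.958
H_after for p=0.24: 0.795
Reduction = 0.958 - 0.795 = 0.163

0.163


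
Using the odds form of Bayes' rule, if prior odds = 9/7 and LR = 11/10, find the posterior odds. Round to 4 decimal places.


Bayes' rule in odds form: posterior odds = prior odds * LR
= (9 * 11) / (7 * 10)
= 99/70 = 1.4143

1.4143


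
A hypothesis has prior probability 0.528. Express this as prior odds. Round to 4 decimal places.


Odds = P(H) / P(not H) = 0.528 / 0.472
= 1.1186

1.1186


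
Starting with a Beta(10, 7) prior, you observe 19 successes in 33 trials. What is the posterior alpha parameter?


For a Beta-Binomial conjugate model:
Posterior alpha = prior alpha + number of successes
= 10 + 19 = 29

29


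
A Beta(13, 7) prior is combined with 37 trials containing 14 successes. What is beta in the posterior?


In conjugate updating:
beta_posterior = beta_prior + (n - k)
= 7 + (37 - 14)
= 7 + 23 = 30

30


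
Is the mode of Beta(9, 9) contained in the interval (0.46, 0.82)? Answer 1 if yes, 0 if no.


Mode = (a-1)/(a+b-2) = 8/16 = 0.5
Interval: (0.46, 0.82)
Contains mode? 1

1


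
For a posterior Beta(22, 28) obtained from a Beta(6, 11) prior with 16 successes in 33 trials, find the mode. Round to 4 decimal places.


Mode = (alpha - 1) / (alpha + beta - 2)
= 21 / 48
= 0.4375

0.4375


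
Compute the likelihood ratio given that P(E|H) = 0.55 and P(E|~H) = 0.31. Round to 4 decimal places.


LR = P(E|H) / P(E|~H)
= 0.55 / 0.31 = 1.7742

1.7742


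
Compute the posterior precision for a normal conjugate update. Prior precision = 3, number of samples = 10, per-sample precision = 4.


tau_post = tau_0 + n * tau
= 3 + 10 * 4 = 43

43


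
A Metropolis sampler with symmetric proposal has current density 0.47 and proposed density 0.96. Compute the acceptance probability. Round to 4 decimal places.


For symmetric proposals, acceptance = min(1, pi(x*)/pi(x))
= min(1, 0.96/0.47)
= min(1, 2.0426) = 1.0

1.0


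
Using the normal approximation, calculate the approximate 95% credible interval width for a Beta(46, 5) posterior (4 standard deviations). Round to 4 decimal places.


Var(Beta) = 46*5/(51^2 * 52) = 0.0017
SD = 0.0412
Width ~ 4*SD = 0.1649

0.1649


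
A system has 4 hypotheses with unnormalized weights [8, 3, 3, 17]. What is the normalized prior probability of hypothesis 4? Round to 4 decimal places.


The normalized prior is the weight divided by the total.
Total weight = 31
P(H4) = 17 / 31 = 0.5484

0.5484


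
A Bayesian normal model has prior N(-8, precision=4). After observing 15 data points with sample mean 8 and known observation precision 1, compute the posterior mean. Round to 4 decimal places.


Posterior mean = (prior_precision * prior_mean + n * data_precision * data_mean) / (prior_precision + n * data_precision)
Numerator = 4*-8 + 15*1*8 = 88
Denominator = 4 + 15*1 = 19
Posterior mean = 4.6316

4.6316


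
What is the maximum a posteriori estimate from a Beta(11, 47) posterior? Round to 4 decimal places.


The MAP estimate equals the mode of the distribution.
Mode of Beta(a,b) = (a-1)/(a+b-2)
= 10/56
= 0.1786

0.1786


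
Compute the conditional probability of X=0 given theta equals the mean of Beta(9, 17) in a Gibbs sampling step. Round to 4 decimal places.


Mean of Beta(9, 17) = 0.3462
P(X=0 | theta=0.3462) = 0.6538

0.6538


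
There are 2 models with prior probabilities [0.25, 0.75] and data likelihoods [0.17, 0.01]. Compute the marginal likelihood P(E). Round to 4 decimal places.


P(E) = sum over models of P(M_i) * P(E|M_i)
= 0.25*0.17 + 0.75*0.01
= 0.05

0.05


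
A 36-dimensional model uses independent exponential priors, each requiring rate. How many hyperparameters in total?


Per parameter: 1 (rate).
Total = 36 * 1 = 36

36


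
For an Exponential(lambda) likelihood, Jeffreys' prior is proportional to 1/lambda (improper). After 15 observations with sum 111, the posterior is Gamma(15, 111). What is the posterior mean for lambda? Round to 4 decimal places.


Posterior = Gamma(n, sum_x) = Gamma(15, 111)
Posterior mean = shape/rate = 15/111
= 0.1351

0.1351


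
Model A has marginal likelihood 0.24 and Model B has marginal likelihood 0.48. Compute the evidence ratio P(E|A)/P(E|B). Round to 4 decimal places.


Evidence ratio = P(E|A) / P(E|B)
= 0.24 / 0.48
= 0.5

0.5


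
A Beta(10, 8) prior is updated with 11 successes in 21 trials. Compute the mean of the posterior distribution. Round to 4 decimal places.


After update: Beta(21, 18)
Mean = 21 / (21 + 18) = 21 / 39
= 0.5385

0.5385


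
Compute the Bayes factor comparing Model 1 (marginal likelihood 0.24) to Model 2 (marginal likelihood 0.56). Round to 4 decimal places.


BF12 = marginal likelihood of M1 / marginal likelihood of M2
= 0.24/0.56
= 0.4286

0.4286


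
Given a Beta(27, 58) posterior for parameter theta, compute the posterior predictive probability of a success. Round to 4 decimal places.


For a Beta-Bernoulli model, the predictive probability is the mean:
P(success) = 27/(27+58) = 27/85 = 0.3176

0.3176


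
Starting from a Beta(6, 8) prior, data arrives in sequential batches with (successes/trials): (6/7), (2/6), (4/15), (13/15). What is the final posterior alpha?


In sequential Bayesian updating, we sum all successes.
Total successes = 25
Final alpha = 6 + 25 = 31

31


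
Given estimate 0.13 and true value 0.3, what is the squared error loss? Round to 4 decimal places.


Squared error = (estimate - true)^2
Difference = -0.17
Loss = -0.17^2 = 0.0289

0.0289


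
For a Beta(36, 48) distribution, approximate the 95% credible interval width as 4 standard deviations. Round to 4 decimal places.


Variance of Beta(a,b) = ab / ((a+b)^2 * (a+b+1))
= 36*48 / ((84)^2 * 85)
= 0.0029
SD = sqrt(0.0029) = 0.0537
Width = 4 * SD = 0.2147

0.2147


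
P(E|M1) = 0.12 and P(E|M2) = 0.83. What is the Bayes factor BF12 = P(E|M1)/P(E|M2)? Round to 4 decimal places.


Bayes factor BF12 = P(E|M1) / P(E|M2)
= 0.12 / 0.83
= 0.1446

0.1446


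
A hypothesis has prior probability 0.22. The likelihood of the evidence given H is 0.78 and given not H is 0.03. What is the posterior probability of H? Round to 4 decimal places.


Using Bayes' theorem:
P(E) = 0.22 * 0.78 + 0.78 * 0.03
P(E) = 0.195
P(H|E) = (0.22 * 0.78) / 0.195 = 0.88

0.88


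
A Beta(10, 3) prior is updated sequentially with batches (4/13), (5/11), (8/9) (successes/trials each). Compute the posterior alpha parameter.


Sequential conjugate updating is equivalent to a single batch update.
Total successes across all batches = 17
alpha_posterior = alpha_prior + total_successes = 10 + 17
= 27

27


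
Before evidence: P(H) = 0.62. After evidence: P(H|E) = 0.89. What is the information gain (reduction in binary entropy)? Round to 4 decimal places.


Prior entropy = 0.958
Posterior entropy = 0.4999
Information gain = 0.958 - 0.4999 = 0.4581

0.4581


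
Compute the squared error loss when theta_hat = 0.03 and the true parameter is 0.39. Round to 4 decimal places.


L = (theta_hat - theta_true)^2
= (0.03 - 0.39)^2
= -0.36^2 = 0.1296

0.1296


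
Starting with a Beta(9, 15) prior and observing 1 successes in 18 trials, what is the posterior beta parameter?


Posterior beta = prior beta + failures
Failures = 18 - 1 = 17
beta_post = 15 + 17 = 32

32


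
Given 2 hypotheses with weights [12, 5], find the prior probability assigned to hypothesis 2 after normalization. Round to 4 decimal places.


To normalize, divide each weight by the sum of all weights.
Sum = 17
Prior(H2) = 5/17 = 0.2941

0.2941


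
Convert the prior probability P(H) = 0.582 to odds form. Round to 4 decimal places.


P(not H) = 1 - 0.582 = 0.418
Odds = 0.582 / 0.418 = 1.3923

1.3923


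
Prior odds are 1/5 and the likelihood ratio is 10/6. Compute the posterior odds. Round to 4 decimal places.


Posterior odds = prior odds * likelihood ratio
= (1/5) * (10/6)
= 10 / 30
= 0.3333

0.3333


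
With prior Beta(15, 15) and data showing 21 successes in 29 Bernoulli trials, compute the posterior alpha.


Conjugate update: alpha_posterior = alpha_prior + k
= 15 + 21 = 36

36


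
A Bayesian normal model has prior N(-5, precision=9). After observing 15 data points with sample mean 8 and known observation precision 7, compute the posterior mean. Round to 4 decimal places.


Posterior mean = (prior_precision * prior_mean + n * data_precision * data_mean) / (prior_precision + n * data_precision)
Numerator = 9*-5 + 15*7*8 = 795
Denominator = 9 + 15*7 = 114
Posterior mean = 6.9737

6.9737


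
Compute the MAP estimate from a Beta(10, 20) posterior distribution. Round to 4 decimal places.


MAP = mode of Beta distribution
= (alpha - 1)/(alpha + beta - 2)
= (10-1)/(10+20-2)
= 9/28 = 0.3214

0.3214


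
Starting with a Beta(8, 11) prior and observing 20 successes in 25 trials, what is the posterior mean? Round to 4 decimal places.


Posterior parameters: alpha = 8 + 20 = 28
beta = 11 + 5 = 16
Posterior mean = alpha / (alpha + beta) = 28 / 44
= 0.6364

0.6364


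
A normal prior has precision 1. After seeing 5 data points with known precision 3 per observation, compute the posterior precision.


In the conjugate normal model, precisions add:
tau_posterior = tau_prior + n * tau_data
= 1 + 5*3 = 16

16


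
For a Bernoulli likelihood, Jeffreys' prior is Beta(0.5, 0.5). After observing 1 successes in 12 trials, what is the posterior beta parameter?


Jeffreys' prior for Bernoulli is Beta(0.5, 0.5).
Posterior is Beta(0.5 + k, 0.5 + n - k).
Posterior beta = 0.5 + (n - k) = 0.5 + 11 = 11.5

11.5


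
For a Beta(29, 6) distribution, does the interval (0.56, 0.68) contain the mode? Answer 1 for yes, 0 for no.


Mode of Beta(a,b) = (a-1)/(a+b-2)
= (29-1)/(29+6-2) = 0.8485
Check: 0.56 <= 0.8485 <= 0.68?
Result: 0

0


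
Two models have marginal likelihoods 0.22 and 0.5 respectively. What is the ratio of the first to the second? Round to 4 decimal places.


Evidence ratio = 0.22 / 0.5
= 0.44

0.44


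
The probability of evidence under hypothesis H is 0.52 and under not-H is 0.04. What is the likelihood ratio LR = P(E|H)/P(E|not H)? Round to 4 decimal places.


LR = 0.52 / 0.04
= 13.0

13.0


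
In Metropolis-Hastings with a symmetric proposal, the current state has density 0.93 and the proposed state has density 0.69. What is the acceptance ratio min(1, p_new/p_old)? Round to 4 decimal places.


Ratio = p_new / p_old = 0.69 / 0.93 = 0.7419
Acceptance = min(1, 0.7419) = 0.7419

0.7419


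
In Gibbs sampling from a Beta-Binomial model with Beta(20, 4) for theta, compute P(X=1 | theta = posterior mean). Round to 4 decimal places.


Posterior mean = alpha/(alpha+beta) = 20/24 = 0.8333
P(X=1|theta=mean) = theta = 0.8333

0.8333


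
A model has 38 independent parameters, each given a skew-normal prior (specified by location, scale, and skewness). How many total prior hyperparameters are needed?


Each skew-normal prior needs 3 hyperparameters (location, scale, and skewness).
Total = 3 * 38 = 114

114


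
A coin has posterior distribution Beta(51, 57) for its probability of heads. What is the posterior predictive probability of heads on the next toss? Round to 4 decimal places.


Posterior predictive = E[theta] = alpha/(alpha+beta)
= 51/108
= 0.4722

0.4722


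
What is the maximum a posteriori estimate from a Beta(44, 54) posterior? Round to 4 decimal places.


The MAP estimate equals the mode of the distribution.
Mode of Beta(a,b) = (a-1)/(a+b-2)
= 43/96
= 0.4479

0.4479


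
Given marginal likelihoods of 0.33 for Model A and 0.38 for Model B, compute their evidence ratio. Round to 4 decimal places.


Ratio = ML(A) / ML(B) = 0.33/0.38
= 0.8684

0.8684


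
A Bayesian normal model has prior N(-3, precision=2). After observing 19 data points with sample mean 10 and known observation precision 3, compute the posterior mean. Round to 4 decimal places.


Posterior mean = (prior_precision * prior_mean + n * data_precision * data_mean) / (prior_precision + n * data_precision)
Numerator = 2*-3 + 19*3*10 = 564
Denominator = 2 + 19*3 = 59
Posterior mean = 9.5593

9.5593


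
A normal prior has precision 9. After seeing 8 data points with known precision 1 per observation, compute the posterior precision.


In the conjugate normal model, precisions add:
tau_posterior = tau_prior + n * tau_data
= 9 + 8*1 = 17

17


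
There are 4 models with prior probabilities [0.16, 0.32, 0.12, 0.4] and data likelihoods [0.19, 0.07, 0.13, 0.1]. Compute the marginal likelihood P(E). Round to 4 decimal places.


P(E) = sum over models of P(M_i) * P(E|M_i)
= 0.16*0.19 + 0.32*0.07 + 0.12*0.13 + 0.4*0.1
= 0.1084

0.1084


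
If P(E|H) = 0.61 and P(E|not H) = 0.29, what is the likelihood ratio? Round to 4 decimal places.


Likelihood ratio = P(E|H) / P(E|not H)
= 0.61 / 0.29
= 2.1034

2.1034


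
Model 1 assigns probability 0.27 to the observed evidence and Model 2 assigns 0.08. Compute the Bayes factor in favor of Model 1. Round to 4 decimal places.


BF = P(data|M1) / P(data|M2)
= 0.27 / 0.08 = 3.375

3.375


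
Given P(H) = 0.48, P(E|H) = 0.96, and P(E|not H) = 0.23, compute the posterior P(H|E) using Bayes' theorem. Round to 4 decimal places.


By Bayes' theorem: P(H|E) = P(E|H)*P(H) / P(E)
P(E) = P(E|H)*P(H) + P(E|not H)*P(not H)
P(E) = 0.96*0.48 + 0.23*0.52 = 0.5804
P(H|E) = 0.96*0.48 / 0.5804 = 0.7939

0.7939


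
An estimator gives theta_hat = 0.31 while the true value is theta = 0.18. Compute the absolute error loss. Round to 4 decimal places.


The absolute error loss is |theta_hat - theta|
= |0.31 - 0.18|
= 0.13

0.13


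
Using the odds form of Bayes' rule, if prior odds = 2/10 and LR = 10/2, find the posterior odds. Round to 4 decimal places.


Bayes' rule in odds form: posterior odds = prior odds * LR
= (2 * 10) / (10 * 2)
= 20/20 = 1.0

1.0


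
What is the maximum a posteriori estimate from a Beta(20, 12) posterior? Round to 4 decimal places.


The MAP estimate equals the mode of the distribution.
Mode of Beta(a,b) = (a-1)/(a+b-2)
= 19/30
= 0.6333

0.6333


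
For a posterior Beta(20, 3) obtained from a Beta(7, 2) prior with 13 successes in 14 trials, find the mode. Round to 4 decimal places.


Mode = (alpha - 1) / (alpha + beta - 2)
= 19 / 21
= 0.9048

0.9048


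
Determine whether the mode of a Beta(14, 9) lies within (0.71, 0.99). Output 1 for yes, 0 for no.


First find the mode: (a-1)/(a+b-2) = 0.619
Is 0.619 in (0.71, 0.99)? 0

0


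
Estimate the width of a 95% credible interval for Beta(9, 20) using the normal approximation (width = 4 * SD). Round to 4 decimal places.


For Beta(a,b): Var = ab/((a+b)^2(a+b+1))
Var = 0.0071, SD = 0.0845
Approximate 95% CI width = 4 * 0.0845 = 0.3379

0.3379


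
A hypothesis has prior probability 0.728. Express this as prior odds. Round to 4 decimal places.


Odds = P(H) / P(not H) = 0.728 / 0.272
= 2.6765

2.6765


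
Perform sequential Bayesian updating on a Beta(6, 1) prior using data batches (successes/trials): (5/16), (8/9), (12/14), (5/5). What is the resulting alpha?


Accumulate successes: 30
Posterior alpha = prior alpha + sum of successes
= 6 + 30 = 36

36


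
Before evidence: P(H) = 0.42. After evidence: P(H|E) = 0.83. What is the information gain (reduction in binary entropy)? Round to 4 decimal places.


Prior entropy = 0.9815
Posterior entropy = 0.6577
Information gain = 0.9815 - 0.6577 = 0.3237

0.3237


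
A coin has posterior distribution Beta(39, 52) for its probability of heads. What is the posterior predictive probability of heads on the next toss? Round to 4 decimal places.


Posterior predictive = E[theta] = alpha/(alpha+beta)
= 39/91
= 0.4286

0.4286


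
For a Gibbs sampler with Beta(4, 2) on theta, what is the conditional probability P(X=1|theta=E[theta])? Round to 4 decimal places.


E[theta] = 4/(4+2) = 0.6667
P(X=1|theta) = theta = 0.6667

0.6667


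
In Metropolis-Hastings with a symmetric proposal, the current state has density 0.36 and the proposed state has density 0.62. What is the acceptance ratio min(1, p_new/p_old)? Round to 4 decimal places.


Ratio = p_new / p_old = 0.62 / 0.36 = 1.7222
Acceptance = min(1, 1.7222) = 1.0

1.0


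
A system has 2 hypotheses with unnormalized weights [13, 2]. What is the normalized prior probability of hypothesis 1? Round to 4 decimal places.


The normalized prior is the weight divided by the total.
Total weight = 15
P(H1) = 13 / 15 = 0.8667

0.8667


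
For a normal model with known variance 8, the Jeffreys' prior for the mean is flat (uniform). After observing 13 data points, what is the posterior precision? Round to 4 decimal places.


Jeffreys' prior for normal mean (known variance) is flat.
Prior precision = 0.
Posterior precision = prior_prec + n/sigma^2 = 0 + 13/8
= 1.625

1.625


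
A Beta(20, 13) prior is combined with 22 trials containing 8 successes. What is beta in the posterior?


In conjugate updating:
beta_posterior = beta_prior + (n - k)
= 13 + (22 - 8)
= 13 + 14 = 27

27


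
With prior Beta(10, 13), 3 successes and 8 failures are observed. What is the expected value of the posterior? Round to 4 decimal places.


Posterior = Beta(13, 21)
E[theta] = alpha/(alpha+beta)
= 13/34 = 0.3824

0.3824


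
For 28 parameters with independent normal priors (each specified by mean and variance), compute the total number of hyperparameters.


A normal prior has 2 hyperparameters per parameter.
Total = 28 * 2 = 56

56


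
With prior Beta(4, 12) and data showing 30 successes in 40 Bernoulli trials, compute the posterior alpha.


Conjugate update: alpha_posterior = alpha_prior + k
= 4 + 30 = 34

34


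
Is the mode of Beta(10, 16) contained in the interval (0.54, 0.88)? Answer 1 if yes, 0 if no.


Mode = (a-1)/(a+b-2) = 9/24 = 0.375
Interval: (0.54, 0.88)
Contains mode? 0

0


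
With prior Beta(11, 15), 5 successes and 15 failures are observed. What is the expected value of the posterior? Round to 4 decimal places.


Posterior = Beta(16, 30)
E[theta] = alpha/(alpha+beta)
= 16/46 = 0.3478

0.3478


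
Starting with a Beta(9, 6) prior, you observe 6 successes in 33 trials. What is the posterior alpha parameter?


For a Beta-Binomial conjugate model:
Posterior alpha = prior alpha + number of successes
= 9 + 6 = 15

15


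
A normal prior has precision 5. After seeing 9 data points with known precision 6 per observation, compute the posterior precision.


In the conjugate normal model, precisions add:
tau_posterior = tau_prior + n * tau_data
= 5 + 9*6 = 59

59


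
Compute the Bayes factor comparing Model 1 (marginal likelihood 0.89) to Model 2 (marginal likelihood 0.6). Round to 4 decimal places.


BF12 = marginal likelihood of M1 / marginal likelihood of M2
= 0.89/0.6
= 1.4833

1.4833


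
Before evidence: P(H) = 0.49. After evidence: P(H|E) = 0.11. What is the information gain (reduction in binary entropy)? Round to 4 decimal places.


Prior entropy = 0.9997
Posterior entropy = 0.4999
Information gain = 0.9997 - 0.4999 = 0.4998

0.4998


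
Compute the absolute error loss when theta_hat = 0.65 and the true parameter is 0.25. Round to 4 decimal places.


L = |theta_hat - theta_true|
= |0.65 - 0.25| = 0.4

0.4


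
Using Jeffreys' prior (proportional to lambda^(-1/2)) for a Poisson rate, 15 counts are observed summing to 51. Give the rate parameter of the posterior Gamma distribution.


Conjugate update: Gamma(prior_shape + S, prior_rate + n).
Prior shape = 0.5, prior rate = 0.
Posterior rate = 0 + n = 15

15.0


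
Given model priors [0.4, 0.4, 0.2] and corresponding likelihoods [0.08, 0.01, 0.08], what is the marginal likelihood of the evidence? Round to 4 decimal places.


P(E) = sum_i P(M_i) P(E|M_i)
= 0.032 + 0.004 + 0.016
= 0.052

0.052


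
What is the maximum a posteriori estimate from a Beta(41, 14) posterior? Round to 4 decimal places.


The MAP estimate equals the mode of the distribution.
Mode of Beta(a,b) = (a-1)/(a+b-2)
= 40/53
= 0.7547

0.7547


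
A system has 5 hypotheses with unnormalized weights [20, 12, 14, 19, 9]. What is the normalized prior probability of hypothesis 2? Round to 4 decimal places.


The normalized prior is the weight divided by the total.
Total weight = 74
P(H2) = 12 / 74 = 0.1622

0.1622


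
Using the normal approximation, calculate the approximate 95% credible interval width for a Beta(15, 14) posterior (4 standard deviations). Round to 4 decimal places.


Var(Beta) = 15*14/(29^2 * 30) = 0.0083
SD = 0.0912
Width ~ 4*SD = 0.3649

0.3649


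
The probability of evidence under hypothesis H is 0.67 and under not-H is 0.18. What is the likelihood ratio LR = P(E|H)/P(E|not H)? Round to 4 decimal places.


LR = 0.67 / 0.18
= 3.7222

3.7222


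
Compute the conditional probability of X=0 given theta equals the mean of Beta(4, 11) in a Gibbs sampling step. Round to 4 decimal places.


Mean of Beta(4, 11) = 0.2667
P(X=0 | theta=0.2667) = 0.7333

0.7333


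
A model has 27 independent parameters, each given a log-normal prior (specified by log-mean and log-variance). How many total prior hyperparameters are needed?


Each log-normal prior needs 2 hyperparameters (log-mean and log-variance).
Total = 2 * 27 = 54

54


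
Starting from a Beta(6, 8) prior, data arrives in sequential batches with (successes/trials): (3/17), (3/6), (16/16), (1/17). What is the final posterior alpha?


In sequential Bayesian updating, we sum all successes.
Total successes = 23
Final alpha = 6 + 23 = 29

29


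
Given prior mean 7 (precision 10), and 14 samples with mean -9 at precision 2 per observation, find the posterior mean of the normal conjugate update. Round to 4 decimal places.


The posterior mean is a precision-weighted average of prior and data.
Post. prec. = 10 + 28 = 38
Post. mean = (70 + -252)/38 = -182/38 = -4.7895

-4.7895


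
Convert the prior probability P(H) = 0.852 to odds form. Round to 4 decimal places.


P(not H) = 1 - 0.852 = 0.148
Odds = 0.852 / 0.148 = 5.7568

5.7568


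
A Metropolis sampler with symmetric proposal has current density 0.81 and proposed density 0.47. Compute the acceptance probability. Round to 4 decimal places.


For symmetric proposals, acceptance = min(1, pi(x*)/pi(x))
= min(1, 0.47/0.81)
= min(1, 0.5802) = 0.5802

0.5802


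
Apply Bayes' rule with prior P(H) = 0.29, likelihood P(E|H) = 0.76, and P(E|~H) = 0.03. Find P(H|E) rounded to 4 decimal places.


Step 1: Compute marginal P(E) = P(E|H)P(H) + P(E|~H)P(~H)
= 0.76*0.29 + 0.03*0.71 = 0.2417
Step 2: P(H|E) = P(E|H)P(H)/P(E) = 0.2204/0.2417
= 0.9119

0.9119


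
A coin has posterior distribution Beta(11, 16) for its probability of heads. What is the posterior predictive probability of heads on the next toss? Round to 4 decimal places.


Posterior predictive = E[theta] = alpha/(alpha+beta)
= 11/27
= 0.4074

0.4074


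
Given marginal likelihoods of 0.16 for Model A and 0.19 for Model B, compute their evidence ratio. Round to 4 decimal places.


Ratio = ML(A) / ML(B) = 0.16/0.19
= 0.8421

0.8421


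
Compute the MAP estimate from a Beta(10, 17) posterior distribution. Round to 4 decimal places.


MAP = mode of Beta distribution
= (alpha - 1)/(alpha + beta - 2)
= (10-1)/(10+17-2)
= 9/25 = 0.36

0.36


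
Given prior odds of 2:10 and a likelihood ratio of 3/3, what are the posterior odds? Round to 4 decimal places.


Posterior odds = prior odds * LR
Prior odds = 2/10 = 0.2
LR = 3/3 = 1.0
Posterior odds = 0.2 * 1.0 = 0.2

0.2


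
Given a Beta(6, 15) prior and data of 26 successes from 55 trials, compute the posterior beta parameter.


Number of failures = 55 - 26 = 29
Posterior beta = 15 + 29 = 44

44


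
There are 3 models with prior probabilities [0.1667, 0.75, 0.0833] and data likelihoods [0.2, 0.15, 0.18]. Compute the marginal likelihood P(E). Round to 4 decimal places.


P(E) = sum over models of P(M_i) * P(E|M_i)
= 0.1667*0.2 + 0.75*0.15 + 0.0833*0.18
= 0.1608

0.1608


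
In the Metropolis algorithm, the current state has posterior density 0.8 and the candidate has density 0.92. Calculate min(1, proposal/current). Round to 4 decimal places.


Ratio = 0.92/0.8 = 1.15
Acceptance probability = min(1, 1.15)
= 1.0

1.0


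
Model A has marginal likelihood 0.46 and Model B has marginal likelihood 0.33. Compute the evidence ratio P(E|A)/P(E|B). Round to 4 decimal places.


Evidence ratio = P(E|A) / P(E|B)
= 0.46 / 0.33
= 1.3939

1.3939


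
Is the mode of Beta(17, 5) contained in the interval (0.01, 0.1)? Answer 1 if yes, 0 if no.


Mode = (a-1)/(a+b-2) = 16/20 = 0.8
Interval: (0.01, 0.1)
Contains mode? 0

0


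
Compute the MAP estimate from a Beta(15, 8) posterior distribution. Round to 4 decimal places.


MAP = mode of Beta distribution
= (alpha - 1)/(alpha + beta - 2)
= (15-1)/(15+8-2)
= 14/21 = 0.6667

0.6667


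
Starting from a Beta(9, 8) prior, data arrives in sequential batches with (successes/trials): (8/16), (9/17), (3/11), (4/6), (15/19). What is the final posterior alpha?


In sequential Bayesian updating, we sum all successes.
Total successes = 39
Final alpha = 9 + 39 = 48

48


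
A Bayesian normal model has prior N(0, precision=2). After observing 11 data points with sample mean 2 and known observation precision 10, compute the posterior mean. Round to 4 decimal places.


Posterior mean = (prior_precision * prior_mean + n * data_precision * data_mean) / (prior_precision + n * data_precision)
Numerator = 2*0 + 11*10*2 = 220
Denominator = 2 + 11*10 = 112
Posterior mean = 1.9643

1.9643


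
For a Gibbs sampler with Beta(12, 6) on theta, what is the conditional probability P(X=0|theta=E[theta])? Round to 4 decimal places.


E[theta] = 12/(12+6) = 0.6667
P(X=0|theta) = 1 - theta = 0.3333

0.3333


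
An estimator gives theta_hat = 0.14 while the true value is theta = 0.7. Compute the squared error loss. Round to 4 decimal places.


The squared error loss is (theta_hat - theta)^2
= (0.14 - 0.7)^2
= (-0.56)^2 = 0.3136

0.3136


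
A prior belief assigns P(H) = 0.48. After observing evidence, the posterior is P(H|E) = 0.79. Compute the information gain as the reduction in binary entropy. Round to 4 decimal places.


H(prior) = -0.48*log2(0.48) - 0.52*log2(0.52)
= 0.9988
H(post) = -0.79*log2(0.79) - 0.21*log2(0.21)
= 0.7415
IG = 0.9988 - 0.7415 = 0.2574

0.2574


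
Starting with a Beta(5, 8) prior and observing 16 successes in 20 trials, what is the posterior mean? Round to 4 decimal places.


Posterior parameters: alpha = 5 + 16 = 21
beta = 8 + 4 = 12
Posterior mean = alpha / (alpha + beta) = 21 / 33
= 0.6364

0.6364


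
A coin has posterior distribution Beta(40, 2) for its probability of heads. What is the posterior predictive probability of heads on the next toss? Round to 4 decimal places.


Posterior predictive = E[theta] = alpha/(alpha+beta)
= 40/42
= 0.9524

0.9524


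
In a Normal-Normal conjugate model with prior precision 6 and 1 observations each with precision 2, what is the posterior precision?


Posterior precision = prior precision + n * observation precision
= 6 + 1 * 2
= 6 + 2 = 8

8


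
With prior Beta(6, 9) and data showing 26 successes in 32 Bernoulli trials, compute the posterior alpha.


Conjugate update: alpha_posterior = alpha_prior + k
= 6 + 26 = 32

32


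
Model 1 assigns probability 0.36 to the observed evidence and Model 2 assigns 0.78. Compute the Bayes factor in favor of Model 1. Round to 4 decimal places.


BF = P(data|M1) / P(data|M2)
= 0.36 / 0.78 = 0.4615

0.4615


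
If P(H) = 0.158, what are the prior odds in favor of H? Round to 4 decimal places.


Prior odds = P(H) / (1 - P(H))
= 0.158 / 0.842
= 0.1876

0.1876


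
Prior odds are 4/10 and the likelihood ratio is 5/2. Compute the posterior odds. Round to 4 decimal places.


Posterior odds = prior odds * likelihood ratio
= (4/10) * (5/2)
= 20 / 20
= 1.0

1.0


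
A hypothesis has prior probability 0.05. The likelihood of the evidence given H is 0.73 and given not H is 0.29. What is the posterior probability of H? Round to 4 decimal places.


Using Bayes' theorem:
P(E) = 0.05 * 0.73 + 0.95 * 0.29
P(E) = 0.312
P(H|E) = (0.05 * 0.73) / 0.312 = 0.117

0.117


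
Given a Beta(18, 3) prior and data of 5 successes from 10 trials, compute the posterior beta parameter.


Number of failures = 10 - 5 = 5
Posterior beta = 3 + 5 = 8

8


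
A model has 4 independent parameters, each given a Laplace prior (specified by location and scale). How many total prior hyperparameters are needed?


Each Laplace prior needs 2 hyperparameters (location and scale).
Total = 2 * 4 = 8

8


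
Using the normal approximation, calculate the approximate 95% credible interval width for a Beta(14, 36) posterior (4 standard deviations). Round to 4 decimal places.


Var(Beta) = 14*36/(50^2 * 51) = 0.004
SD = 0.0629
Width ~ 4*SD = 0.2515

0.2515


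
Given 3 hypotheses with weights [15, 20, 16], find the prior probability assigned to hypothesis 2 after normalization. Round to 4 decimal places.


To normalize, divide each weight by the sum of all weights.
Sum = 51
Prior(H2) = 20/51 = 0.3922

0.3922


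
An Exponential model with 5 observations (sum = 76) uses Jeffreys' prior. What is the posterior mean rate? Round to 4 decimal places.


Posterior Gamma(5, 76)
E[lambda] = 5/76 = 0.0658

0.0658


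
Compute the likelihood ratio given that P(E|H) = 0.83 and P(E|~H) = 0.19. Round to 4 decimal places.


LR = P(E|H) / P(E|~H)
= 0.83 / 0.19 = 4.3684

4.3684


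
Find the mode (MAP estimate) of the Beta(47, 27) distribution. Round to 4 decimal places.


For Beta(a,b) with a,b > 1:
Mode = (a-1)/(a+b-2) = (47-1)/(74-2)
= 46/72 = 0.6389

0.6389


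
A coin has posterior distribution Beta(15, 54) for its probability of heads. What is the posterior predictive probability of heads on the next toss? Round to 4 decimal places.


Posterior predictive = E[theta] = alpha/(alpha+beta)
= 15/69
= 0.2174

0.2174


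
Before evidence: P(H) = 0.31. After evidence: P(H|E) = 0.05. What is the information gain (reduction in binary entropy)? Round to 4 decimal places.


Prior entropy = 0.8932
Posterior entropy = 0.2864
Information gain = 0.8932 - 0.2864 = 0.6068

0.6068


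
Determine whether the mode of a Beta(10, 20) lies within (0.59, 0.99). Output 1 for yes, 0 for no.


First find the mode: (a-1)/(a+b-2) = 0.3214
Is 0.3214 in (0.59, 0.99)? 0

0


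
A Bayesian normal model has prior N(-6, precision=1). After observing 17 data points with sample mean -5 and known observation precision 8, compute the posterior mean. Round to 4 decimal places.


Posterior mean = (prior_precision * prior_mean + n * data_precision * data_mean) / (prior_precision + n * data_precision)
Numerator = 1*-6 + 17*8*-5 = -686
Denominator = 1 + 17*8 = 137
Posterior mean = -5.0073

-5.0073


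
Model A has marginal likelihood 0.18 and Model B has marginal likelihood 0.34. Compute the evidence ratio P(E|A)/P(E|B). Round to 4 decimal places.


Evidence ratio = P(E|A) / P(E|B)
= 0.18 / 0.34
= 0.5294

0.5294
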